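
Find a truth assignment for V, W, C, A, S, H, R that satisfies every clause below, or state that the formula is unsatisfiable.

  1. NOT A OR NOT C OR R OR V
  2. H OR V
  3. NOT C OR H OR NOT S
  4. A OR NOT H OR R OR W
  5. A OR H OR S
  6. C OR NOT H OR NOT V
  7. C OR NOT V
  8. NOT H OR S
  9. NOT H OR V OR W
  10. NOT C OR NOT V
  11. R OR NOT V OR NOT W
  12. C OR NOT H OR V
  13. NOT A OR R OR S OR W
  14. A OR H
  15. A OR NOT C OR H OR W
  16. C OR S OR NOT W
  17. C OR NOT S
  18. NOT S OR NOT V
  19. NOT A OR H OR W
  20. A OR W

V=F; W=T; C=T; A=F; S=T; H=T; R=F

Try V = True:
  (C OR NOT V) forces C = True.
  clause (NOT C OR NOT V) is falsified — backtrack.
So V = False.
  then (H OR V) forces H = True.
  then (NOT H OR S) forces S = True.
  then (NOT H OR V OR W) forces W = True.
  then (C OR NOT H OR V) forces C = True.
Set A = False.
Set R = False.
All clauses satisfied.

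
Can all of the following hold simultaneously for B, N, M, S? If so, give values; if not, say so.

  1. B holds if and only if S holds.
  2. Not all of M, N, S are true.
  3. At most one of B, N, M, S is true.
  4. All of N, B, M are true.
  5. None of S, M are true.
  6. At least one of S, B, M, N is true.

Unsatisfiable

Case M = True:
  Constraint (5) is violated (M=T) — contradiction.
Case M = False:
  Constraint (4) is violated (M=F) — contradiction.
Both cases fail — unsatisfiable.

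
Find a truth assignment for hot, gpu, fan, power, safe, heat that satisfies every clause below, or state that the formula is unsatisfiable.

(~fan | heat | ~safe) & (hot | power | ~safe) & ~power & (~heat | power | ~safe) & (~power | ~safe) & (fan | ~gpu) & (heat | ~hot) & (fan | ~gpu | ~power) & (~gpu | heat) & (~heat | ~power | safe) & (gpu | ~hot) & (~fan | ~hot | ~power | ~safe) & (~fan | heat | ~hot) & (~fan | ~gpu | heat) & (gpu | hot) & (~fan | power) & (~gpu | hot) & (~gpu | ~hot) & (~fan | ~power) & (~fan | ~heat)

Case power = True:
  Clause (~power) is falsified — contradiction.
Case power = False:
  (~fan | power) forces fan = False.
  (fan | ~gpu) forces gpu = False.
  (gpu | ~hot) forces hot = False.
  Clause (gpu | hot) is falsified — contradiction.
Both cases fail, so the formula is unsatisfiable.

No satisfying assignment exists.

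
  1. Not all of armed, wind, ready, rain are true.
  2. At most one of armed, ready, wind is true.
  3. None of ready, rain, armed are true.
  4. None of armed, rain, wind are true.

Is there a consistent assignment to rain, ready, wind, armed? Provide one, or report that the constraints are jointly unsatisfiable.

rain: False; ready: False; wind: False; armed: False

  (1) {armed, wind, ready, rain}: 0/4 true — not all ✓
  (2) {armed, ready, wind}: 0 true — at most one ✓
  (3) {ready, rain, armed}: 0 true — none ✓
  (4) {armed, rain, wind}: 0 true — none ✓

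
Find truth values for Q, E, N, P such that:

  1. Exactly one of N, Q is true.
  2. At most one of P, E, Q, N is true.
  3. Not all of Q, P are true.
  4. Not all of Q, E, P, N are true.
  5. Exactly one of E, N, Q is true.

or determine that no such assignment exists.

Q = False; E = False; N = True; P = False

  (1) {N, Q}: 1 true — exactly one ✓
  (2) {P, E, Q, N}: 1 true — at most one ✓
  (3) {Q, P}: 0/2 true — not all ✓
  (4) {Q, E, P, N}: 1/4 true — not all ✓
  (5) {E, N, Q}: 1 true — exactly one ✓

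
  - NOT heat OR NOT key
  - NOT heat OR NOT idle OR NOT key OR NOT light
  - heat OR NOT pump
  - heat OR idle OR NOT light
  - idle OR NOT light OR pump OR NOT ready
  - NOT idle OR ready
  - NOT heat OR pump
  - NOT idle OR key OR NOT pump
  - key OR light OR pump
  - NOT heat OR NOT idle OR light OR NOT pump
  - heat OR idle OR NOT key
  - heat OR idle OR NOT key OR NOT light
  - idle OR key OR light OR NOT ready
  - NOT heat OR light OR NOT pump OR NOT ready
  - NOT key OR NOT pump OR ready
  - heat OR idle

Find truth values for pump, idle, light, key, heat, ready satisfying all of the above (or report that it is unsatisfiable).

Set pump = False.
  then (NOT heat OR pump) forces heat = False.
  then (heat OR idle) forces idle = True.
  then (NOT idle OR ready) forces ready = True.
Set light = False.
  then (key OR light OR pump) forces key = True.
All clauses satisfied.

pump: False; idle: True; light: False; key: True; heat: False; ready: True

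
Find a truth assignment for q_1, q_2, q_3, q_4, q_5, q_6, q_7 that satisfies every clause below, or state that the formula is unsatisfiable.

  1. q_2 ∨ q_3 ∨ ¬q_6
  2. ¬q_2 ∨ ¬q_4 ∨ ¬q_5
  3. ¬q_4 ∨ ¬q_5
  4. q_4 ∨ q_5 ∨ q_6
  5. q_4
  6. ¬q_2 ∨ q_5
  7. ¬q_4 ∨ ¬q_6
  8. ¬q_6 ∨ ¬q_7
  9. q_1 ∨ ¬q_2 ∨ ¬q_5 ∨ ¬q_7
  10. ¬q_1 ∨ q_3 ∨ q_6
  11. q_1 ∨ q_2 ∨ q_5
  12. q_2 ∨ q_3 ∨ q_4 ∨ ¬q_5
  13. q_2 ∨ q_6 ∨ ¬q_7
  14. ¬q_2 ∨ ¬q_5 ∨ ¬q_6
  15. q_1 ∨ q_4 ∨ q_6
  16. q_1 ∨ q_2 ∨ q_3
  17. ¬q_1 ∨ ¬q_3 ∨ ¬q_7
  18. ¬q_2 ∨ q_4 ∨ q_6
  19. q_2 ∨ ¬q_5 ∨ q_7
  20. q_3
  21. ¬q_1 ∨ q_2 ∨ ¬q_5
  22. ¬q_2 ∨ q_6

q_1=T, q_2=F, q_3=T, q_4=T, q_5=F, q_6=F, q_7=F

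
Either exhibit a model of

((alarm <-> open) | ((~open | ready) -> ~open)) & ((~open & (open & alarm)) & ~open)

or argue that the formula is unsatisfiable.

Unsatisfiable — no assignment works.

Case open = True: the conjunct ~open is False.
Case open = False: the conjunct open is False.
Both cases fail — unsatisfiable.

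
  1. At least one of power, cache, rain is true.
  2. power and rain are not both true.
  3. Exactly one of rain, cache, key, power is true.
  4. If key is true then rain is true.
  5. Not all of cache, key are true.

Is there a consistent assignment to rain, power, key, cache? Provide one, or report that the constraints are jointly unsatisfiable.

rain = False; power = True; key = False; cache = False

  (1) {power, cache, rain}: 1 true — at least one ✓
  (2) power=T, rain=F — not both ✓
  (3) {rain, cache, key, power}: 1 true — exactly one ✓
  (4) key=F ⇒ rain: vacuous ✓
  (5) {cache, key}: 0/2 true — not all ✓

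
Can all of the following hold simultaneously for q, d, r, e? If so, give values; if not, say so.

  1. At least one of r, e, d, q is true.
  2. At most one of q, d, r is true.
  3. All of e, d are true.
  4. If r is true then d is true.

q = False, d = True, r = False, e = True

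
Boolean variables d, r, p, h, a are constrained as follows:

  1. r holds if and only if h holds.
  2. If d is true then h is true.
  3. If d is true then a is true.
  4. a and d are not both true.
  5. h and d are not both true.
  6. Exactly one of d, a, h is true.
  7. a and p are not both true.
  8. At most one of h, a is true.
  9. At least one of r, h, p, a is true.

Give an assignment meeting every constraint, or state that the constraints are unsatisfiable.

d = False, r = True, p = False, h = True, a = False

  (1) r=T, h=T — same ✓
  (2) d=F ⇒ h: vacuous ✓
  (3) d=F ⇒ a: vacuous ✓
  (4) a=F, d=F — not both ✓
  (5) h=T, d=F — not both ✓
  (6) {d, a, h}: 1 true — exactly one ✓
  (7) a=F, p=F — not both ✓
  (8) {h, a}: 1 true — at most one ✓
  (9) {r, h, p, a}: 2 true — at least one ✓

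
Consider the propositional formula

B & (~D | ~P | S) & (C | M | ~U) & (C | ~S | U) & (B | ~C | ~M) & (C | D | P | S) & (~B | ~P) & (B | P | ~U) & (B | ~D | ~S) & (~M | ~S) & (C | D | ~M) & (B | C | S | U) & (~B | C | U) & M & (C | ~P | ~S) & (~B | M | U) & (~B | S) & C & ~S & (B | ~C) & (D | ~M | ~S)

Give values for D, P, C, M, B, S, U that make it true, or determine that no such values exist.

UNSATISFIABLE

Case S = True:
  Clause (~S) is falsified — contradiction.
Case S = False:
  (B) forces B = True.
  Clause (~B | S) is falsified — contradiction.
Both cases fail, so the formula is unsatisfiable.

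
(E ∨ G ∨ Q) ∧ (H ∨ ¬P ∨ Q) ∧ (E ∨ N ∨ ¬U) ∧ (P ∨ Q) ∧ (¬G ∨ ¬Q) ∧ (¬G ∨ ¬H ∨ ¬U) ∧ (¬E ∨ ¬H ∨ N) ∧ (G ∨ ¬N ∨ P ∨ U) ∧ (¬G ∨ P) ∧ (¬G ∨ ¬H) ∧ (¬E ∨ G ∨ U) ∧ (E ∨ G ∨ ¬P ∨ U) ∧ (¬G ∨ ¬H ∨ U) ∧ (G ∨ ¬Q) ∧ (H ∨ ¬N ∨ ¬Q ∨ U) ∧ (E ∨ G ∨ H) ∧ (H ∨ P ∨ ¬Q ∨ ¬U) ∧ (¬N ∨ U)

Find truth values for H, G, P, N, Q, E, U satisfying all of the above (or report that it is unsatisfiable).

Set H = True.
  then (¬G ∨ ¬H) forces G = False.
  then (G ∨ ¬Q) forces Q = False.
  then (E ∨ G ∨ Q) forces E = True.
  then (P ∨ Q) forces P = True.
  then (¬E ∨ ¬H ∨ N) forces N = True.
  then (¬E ∨ G ∨ U) forces U = True.
All clauses satisfied.

H = True; G = False; P = True; N = True; Q = False; E = True; U = True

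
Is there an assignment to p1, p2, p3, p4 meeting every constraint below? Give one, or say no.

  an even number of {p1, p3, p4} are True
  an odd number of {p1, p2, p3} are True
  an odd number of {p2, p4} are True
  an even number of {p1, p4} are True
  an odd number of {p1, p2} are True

p1=T, p2=F, p3=F, p4=T

{p1, p3, p4}: 2 true → even ✓
{p1, p2, p3}: 1 true → odd ✓
{p2, p4}: 1 true → odd ✓
{p1, p4}: 2 true → even ✓
{p1, p2}: 1 true → odd ✓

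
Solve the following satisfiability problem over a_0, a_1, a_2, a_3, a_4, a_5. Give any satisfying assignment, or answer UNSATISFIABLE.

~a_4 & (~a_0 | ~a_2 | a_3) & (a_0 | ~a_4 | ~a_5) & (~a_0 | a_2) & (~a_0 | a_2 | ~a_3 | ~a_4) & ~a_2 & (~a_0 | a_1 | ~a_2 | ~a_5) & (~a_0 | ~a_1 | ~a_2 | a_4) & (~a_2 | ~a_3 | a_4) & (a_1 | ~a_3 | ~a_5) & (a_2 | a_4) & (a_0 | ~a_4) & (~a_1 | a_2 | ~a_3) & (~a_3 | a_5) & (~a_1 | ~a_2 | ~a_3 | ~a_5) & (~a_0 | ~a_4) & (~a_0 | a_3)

Case a_2 = True:
  Clause (~a_2) is falsified — contradiction.
Case a_2 = False:
  (~a_4) forces a_4 = False.
  Clause (a_2 | a_4) is falsified — contradiction.
Both cases fail, so the formula is unsatisfiable.

The formula is unsatisfiable.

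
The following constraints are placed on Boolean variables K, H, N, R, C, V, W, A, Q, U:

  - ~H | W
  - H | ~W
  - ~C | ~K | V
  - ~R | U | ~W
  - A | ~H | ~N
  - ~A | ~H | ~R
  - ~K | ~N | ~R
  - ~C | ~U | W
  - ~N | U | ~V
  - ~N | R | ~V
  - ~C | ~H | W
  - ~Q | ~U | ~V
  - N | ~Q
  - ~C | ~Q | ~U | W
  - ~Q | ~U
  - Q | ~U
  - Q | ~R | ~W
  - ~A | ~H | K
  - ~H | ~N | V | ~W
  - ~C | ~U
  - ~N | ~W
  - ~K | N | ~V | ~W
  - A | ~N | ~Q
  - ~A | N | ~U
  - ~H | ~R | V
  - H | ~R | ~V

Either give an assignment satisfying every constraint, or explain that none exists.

Set K = False.
Set H = False.
  then (H | ~W) forces W = False.
Set N = True.
Set R = True.
  then (H | ~R | ~V) forces V = False.
Set C = False.
Set A = True.
Set Q = True.
  then (~Q | ~U) forces U = False.
All clauses satisfied.

K = False, H = False, N = True, R = True, C = False, V = False, W = False, A = True, Q = True, U = False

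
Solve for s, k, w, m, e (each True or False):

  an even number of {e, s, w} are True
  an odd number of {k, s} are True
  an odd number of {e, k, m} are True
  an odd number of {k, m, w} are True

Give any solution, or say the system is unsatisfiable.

s = False, k = True, w = True, m = True, e = True

{e, s, w}: 2 true → even ✓
{k, s}: 1 true → odd ✓
{e, k, m}: 3 true → odd ✓
{k, m, w}: 3 true → odd ✓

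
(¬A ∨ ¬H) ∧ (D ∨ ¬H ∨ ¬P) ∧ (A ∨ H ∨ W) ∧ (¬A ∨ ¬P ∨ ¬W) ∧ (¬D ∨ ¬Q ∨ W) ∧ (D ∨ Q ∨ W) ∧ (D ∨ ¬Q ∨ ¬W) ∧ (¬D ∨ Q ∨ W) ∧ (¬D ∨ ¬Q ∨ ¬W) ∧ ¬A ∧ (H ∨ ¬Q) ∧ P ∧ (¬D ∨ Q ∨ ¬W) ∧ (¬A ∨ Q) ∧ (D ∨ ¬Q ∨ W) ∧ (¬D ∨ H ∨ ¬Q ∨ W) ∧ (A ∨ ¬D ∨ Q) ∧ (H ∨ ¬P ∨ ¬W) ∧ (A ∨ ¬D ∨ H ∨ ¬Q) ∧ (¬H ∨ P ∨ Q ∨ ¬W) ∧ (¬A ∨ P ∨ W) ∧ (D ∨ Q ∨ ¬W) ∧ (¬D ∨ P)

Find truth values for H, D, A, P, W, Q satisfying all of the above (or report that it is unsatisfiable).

UNSATISFIABLE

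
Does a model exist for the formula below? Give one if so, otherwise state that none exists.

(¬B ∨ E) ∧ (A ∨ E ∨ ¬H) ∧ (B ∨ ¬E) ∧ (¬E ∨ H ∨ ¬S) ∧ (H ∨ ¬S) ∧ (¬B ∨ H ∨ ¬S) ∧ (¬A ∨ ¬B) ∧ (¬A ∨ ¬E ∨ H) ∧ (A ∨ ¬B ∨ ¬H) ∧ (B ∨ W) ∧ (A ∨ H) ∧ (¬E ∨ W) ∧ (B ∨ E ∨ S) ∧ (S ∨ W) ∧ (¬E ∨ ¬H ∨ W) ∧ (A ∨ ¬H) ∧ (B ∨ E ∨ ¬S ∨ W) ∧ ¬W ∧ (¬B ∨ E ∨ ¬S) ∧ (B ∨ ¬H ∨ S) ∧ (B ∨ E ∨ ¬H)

Case W = True:
  Clause (¬W) is falsified — contradiction.
Case W = False:
  (B ∨ W) forces B = True.
  (¬B ∨ E) forces E = True.
  Clause (¬E ∨ W) is falsified — contradiction.
Both cases fail, so the formula is unsatisfiable.

The formula is unsatisfiable.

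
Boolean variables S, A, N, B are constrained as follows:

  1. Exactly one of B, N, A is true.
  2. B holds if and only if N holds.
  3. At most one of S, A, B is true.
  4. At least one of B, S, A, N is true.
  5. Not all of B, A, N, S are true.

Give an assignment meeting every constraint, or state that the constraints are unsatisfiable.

S: False, A: True, N: False, B: False

  (1) {B, N, A}: 1 true — exactly one ✓
  (2) B=F, N=F — same ✓
  (3) {S, A, B}: 1 true — at most one ✓
  (4) {B, S, A, N}: 1 true — at least one ✓
  (5) {B, A, N, S}: 1/4 true — not all ✓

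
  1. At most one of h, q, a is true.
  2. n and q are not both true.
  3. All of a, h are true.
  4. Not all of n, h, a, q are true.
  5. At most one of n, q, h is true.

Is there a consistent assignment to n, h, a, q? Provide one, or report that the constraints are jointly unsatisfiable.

UNSATISFIABLE

Case a = True:
  (1) with a=T forces h = False.
  Constraint (3) is violated (h=F) — contradiction.
Case a = False:
  Constraint (3) is violated (a=F) — contradiction.
Both cases fail — unsatisfiable.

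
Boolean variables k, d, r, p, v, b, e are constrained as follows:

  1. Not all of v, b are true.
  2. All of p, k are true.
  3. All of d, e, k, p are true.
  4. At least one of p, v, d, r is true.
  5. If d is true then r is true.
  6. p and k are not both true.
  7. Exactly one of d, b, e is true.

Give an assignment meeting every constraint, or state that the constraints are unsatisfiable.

Unsatisfiable — no assignment works.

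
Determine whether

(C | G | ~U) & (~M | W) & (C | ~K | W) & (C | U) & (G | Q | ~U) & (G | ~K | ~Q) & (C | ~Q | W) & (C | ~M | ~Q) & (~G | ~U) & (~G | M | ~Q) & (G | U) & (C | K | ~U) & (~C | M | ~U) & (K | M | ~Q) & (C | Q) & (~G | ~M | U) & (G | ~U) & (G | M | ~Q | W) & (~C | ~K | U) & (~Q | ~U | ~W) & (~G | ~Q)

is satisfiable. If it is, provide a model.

U=F; M=F; K=F; C=T; W=F; G=T; Q=F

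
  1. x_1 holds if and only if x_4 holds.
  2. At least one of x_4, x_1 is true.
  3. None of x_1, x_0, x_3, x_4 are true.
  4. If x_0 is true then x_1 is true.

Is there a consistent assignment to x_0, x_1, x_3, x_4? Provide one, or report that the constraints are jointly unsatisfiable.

Unsatisfiable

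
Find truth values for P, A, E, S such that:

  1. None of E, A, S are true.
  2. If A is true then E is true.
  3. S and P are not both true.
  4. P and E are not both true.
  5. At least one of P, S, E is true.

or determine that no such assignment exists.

P=T, A=F, E=F, S=F

  (1) {E, A, S}: 0 true — none ✓
  (2) A=F ⇒ E: vacuous ✓
  (3) S=F, P=T — not both ✓
  (4) P=T, E=F — not both ✓
  (5) {P, S, E}: 1 true — at least one ✓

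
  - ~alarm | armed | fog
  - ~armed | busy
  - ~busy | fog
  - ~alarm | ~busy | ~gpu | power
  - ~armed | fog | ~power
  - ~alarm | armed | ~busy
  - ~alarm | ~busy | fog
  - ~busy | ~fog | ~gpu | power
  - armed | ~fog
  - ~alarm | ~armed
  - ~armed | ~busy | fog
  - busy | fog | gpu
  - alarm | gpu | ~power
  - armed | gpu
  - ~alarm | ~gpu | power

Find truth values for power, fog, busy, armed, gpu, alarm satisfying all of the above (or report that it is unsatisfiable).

power = True, fog = False, busy = False, armed = False, gpu = True, alarm = False

Set power = True.
Set fog = False.
  then (~busy | fog) forces busy = False.
  then (~armed | fog | ~power) forces armed = False.
  then (busy | fog | gpu) forces gpu = True.
  then (~alarm | armed | fog) forces alarm = False.
All clauses satisfied.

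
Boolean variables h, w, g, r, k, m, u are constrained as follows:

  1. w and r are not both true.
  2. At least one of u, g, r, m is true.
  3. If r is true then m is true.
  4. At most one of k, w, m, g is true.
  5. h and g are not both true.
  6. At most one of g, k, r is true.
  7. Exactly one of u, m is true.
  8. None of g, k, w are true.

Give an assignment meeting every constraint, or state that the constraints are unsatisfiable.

h: True, w: False, g: False, r: False, k: False, m: False, u: True

  (1) w=F, r=F — not both ✓
  (2) {u, g, r, m}: 1 true — at least one ✓
  (3) r=F ⇒ m: vacuous ✓
  (4) {k, w, m, g}: 0 true — at most one ✓
  (5) h=T, g=F — not both ✓
  (6) {g, k, r}: 0 true — at most one ✓
  (7) {u, m}: 1 true — exactly one ✓
  (8) {g, k, w}: 0 true — none ✓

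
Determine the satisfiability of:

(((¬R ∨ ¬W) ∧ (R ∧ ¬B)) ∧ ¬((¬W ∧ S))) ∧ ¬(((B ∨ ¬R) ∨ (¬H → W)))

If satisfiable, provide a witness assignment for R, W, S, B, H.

R = True, W = False, S = False, B = False, H = False

  ((¬R ∨ ¬W) ∧ (R ∧ ¬B)) ∧ ¬((¬W ∧ S)) = True
    (¬R ∨ ¬W) ∧ (R ∧ ¬B) = True
      ¬R ∨ ¬W = True
        ¬R = False
        ¬W = True
      R ∧ ¬B = True
        ¬B = True
    ¬((¬W ∧ S)) = True
      ¬W ∧ S = False
        ¬W = True
  ¬(((B ∨ ¬R) ∨ (¬H → W))) = True
    (B ∨ ¬R) ∨ (¬H → W) = False
      B ∨ ¬R = False
        ¬R = False
      ¬H → W = False
        ¬H = True
Both conjuncts True, so the formula holds.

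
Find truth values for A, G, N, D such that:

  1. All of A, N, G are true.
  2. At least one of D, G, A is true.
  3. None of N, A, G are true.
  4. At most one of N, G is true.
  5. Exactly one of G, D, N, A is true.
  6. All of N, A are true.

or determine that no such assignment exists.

The formula is unsatisfiable.

Case A = True:
  Constraint (3) is violated (A=T) — contradiction.
Case A = False:
  Constraint (1) is violated (A=F) — contradiction.
Both cases fail — unsatisfiable.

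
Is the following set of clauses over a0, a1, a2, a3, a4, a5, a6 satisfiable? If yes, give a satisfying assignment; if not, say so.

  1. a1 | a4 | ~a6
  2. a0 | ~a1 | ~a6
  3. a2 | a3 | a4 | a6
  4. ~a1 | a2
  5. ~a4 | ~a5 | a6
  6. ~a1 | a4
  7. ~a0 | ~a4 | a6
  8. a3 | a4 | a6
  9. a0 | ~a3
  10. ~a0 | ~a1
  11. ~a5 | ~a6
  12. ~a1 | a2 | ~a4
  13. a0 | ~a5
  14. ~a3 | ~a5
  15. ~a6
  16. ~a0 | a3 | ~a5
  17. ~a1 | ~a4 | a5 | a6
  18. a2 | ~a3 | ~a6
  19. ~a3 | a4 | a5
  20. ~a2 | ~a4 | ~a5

Unit clause (~a6) forces a6 = False.
Try a0 = True:
  (~a0 | ~a4 | a6) forces a4 = False.
  (~a1 | a4) forces a1 = False.
  (a3 | a4 | a6) forces a3 = True.
  (~a3 | ~a5) forces a5 = False.
  clause (~a3 | a4 | a5) is falsified — backtrack.
So a0 = False.
  then (a0 | ~a3) forces a3 = False.
  then (a0 | ~a5) forces a5 = False.
  then (a3 | a4 | a6) forces a4 = True.
  then (~a1 | ~a4 | a5 | a6) forces a1 = False.
Set a2 = False.
All clauses satisfied.

a0: False, a1: False, a2: False, a3: False, a4: True, a5: False, a6: False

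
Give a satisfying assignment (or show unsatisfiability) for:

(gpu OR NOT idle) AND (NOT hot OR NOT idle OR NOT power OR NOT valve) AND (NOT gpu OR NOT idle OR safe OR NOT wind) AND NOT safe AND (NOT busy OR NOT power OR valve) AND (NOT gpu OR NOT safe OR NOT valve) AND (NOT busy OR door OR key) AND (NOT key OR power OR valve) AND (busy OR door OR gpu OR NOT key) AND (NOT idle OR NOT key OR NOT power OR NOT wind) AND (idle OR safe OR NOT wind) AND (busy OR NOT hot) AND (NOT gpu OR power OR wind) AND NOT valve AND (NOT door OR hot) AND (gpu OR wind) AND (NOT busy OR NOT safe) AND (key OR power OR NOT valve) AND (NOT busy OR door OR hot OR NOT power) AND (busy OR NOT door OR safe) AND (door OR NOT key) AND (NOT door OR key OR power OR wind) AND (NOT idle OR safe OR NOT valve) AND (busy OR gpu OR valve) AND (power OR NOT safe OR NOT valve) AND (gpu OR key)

door = False, wind = False, safe = False, idle = True, busy = False, gpu = True, hot = False, valve = False, key = False, power = True

Unit clause (NOT safe) forces safe = False.
Unit clause (NOT valve) forces valve = False.
Set door = False.
  then (door OR NOT key) forces key = False.
  then (gpu OR key) forces gpu = True.
  then (NOT busy OR door OR key) forces busy = False.
  then (busy OR NOT hot) forces hot = False.
Try wind = True:
  (NOT gpu OR NOT idle OR safe OR NOT wind) forces idle = False.
  clause (idle OR safe OR NOT wind) is falsified — backtrack.
So wind = False.
  then (NOT gpu OR power OR wind) forces power = True.
Set idle = True.
All clauses satisfied.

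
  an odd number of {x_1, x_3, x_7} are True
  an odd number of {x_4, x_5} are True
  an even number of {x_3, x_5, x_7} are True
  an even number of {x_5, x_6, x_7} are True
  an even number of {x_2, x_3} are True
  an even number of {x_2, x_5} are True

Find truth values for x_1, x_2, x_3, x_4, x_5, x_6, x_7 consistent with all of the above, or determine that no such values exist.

x_1=T, x_2=F, x_3=F, x_4=T, x_5=F, x_6=F, x_7=F

{x_1, x_3, x_7}: 1 true → odd ✓
{x_4, x_5}: 1 true → odd ✓
{x_3, x_5, x_7}: 0 true → even ✓
{x_5, x_6, x_7}: 0 true → even ✓
{x_2, x_3}: 0 true → even ✓
{x_2, x_5}: 0 true → even ✓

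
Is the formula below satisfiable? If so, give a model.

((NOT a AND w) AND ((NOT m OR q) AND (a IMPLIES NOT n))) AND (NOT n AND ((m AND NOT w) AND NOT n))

No satisfying assignment exists.

Case w = True: the conjunct NOT w is False.
Case w = False: the conjunct w is False.
Both cases fail — unsatisfiable.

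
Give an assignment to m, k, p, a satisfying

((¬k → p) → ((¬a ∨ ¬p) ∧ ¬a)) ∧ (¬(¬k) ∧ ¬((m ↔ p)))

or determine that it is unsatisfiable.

m = False, k = True, p = True, a = False

  (¬k → p) → ((¬a ∨ ¬p) ∧ ¬a) = True
    ¬k → p = True
      ¬k = False
    (¬a ∨ ¬p) ∧ ¬a = True
      ¬a ∨ ¬p = True
        ¬a = True
        ¬p = False
      ¬a = True
  ¬(¬k) ∧ ¬((m ↔ p)) = True
    ¬(¬k) = True
      ¬k = False
    ¬((m ↔ p)) = True
      m ↔ p = False
Both conjuncts True, so the formula holds.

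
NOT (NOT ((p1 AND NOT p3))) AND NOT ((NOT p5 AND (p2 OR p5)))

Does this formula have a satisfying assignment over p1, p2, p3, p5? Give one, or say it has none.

p1 = True, p2 = False, p3 = False, p5 = False

  NOT (NOT ((p1 AND NOT p3))) = True
    NOT ((p1 AND NOT p3)) = False
      p1 AND NOT p3 = True
        NOT p3 = True
  NOT ((NOT p5 AND (p2 OR p5))) = True
    NOT p5 AND (p2 OR p5) = False
      NOT p5 = True
      p2 OR p5 = False
Both conjuncts True, so the formula holds.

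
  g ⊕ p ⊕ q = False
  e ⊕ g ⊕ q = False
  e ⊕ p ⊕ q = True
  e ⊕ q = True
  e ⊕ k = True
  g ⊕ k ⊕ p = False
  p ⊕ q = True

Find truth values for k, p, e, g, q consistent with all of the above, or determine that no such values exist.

k: True, p: False, e: False, g: True, q: True

g ⊕ p ⊕ q = T ⊕ F ⊕ T = False ✓
e ⊕ g ⊕ q = F ⊕ T ⊕ T = False ✓
e ⊕ p ⊕ q = F ⊕ F ⊕ T = True ✓
e ⊕ q = F ⊕ T = True ✓
e ⊕ k = F ⊕ T = True ✓
g ⊕ k ⊕ p = T ⊕ T ⊕ F = False ✓
p ⊕ q = F ⊕ T = True ✓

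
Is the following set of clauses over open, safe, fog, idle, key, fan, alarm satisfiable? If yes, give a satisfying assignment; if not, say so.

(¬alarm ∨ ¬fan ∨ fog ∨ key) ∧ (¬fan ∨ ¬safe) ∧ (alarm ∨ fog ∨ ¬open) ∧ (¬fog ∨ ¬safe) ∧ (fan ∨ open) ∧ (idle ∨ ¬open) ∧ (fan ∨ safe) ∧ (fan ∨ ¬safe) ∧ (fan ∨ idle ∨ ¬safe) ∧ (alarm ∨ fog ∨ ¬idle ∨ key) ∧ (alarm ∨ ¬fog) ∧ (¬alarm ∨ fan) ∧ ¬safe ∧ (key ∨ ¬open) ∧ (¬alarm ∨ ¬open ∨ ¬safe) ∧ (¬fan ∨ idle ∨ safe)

Unit clause (¬safe) forces safe = False.
In (fan ∨ safe) only fan is left, so fan = True.
In (¬fan ∨ idle ∨ safe) only idle is left, so idle = True.
Set open = False.
Set fog = False.
Try key = False:
  (¬alarm ∨ ¬fan ∨ fog ∨ key) forces alarm = False.
  clause (alarm ∨ fog ∨ ¬idle ∨ key) is falsified — backtrack.
So key = True.
Set alarm = True.
All clauses satisfied.

open=F, safe=F, fog=F, idle=T, key=T, fan=T, alarm=T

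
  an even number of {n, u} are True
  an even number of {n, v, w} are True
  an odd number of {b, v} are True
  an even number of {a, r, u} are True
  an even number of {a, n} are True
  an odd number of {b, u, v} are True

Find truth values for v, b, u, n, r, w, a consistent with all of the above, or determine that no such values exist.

v=F, b=T, u=F, n=F, r=F, w=F, a=F

{n, u}: 0 true → even ✓
{n, v, w}: 0 true → even ✓
{b, v}: 1 true → odd ✓
{a, r, u}: 0 true → even ✓
{a, n}: 0 true → even ✓
{b, u, v}: 1 true → odd ✓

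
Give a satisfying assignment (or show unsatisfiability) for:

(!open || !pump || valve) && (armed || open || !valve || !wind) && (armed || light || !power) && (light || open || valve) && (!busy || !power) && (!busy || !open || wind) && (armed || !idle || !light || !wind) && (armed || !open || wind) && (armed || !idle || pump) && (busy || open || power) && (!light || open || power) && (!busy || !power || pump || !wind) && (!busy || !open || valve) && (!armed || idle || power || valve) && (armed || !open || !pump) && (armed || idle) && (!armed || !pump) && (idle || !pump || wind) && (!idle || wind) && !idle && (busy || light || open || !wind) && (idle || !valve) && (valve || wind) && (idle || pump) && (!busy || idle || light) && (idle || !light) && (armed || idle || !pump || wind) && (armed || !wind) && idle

No satisfying assignment exists.

Case idle = True:
  Clause (!idle) is falsified — contradiction.
Case idle = False:
  Clause (idle) is falsified — contradiction.
Both cases fail, so the formula is unsatisfiable.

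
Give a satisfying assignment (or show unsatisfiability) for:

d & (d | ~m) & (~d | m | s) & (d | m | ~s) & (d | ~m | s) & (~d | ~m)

Unit clause (d) forces d = True.
In (~d | ~m) only ~m is left, so m = False.
In (~d | m | s) only s is left, so s = True.
Check each clause:
  (d): d holds.
  (d | ~m): d holds.
  (~d | m | s): s holds.
  (d | m | ~s): d holds.
  (d | ~m | s): d holds.
  (~d | ~m): ~m holds.
All clauses satisfied.

m = False, s = True, d = True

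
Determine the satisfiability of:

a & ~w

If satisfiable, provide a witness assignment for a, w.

a=T, w=F

  ~w = True
Both conjuncts True, so the formula holds.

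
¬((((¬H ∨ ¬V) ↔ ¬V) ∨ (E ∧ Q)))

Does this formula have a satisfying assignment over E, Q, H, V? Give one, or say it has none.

E = False; Q = False; H = False; V = True

  ¬((((¬H ∨ ¬V) ↔ ¬V) ∨ (E ∧ Q))) = True
    ((¬H ∨ ¬V) ↔ ¬V) ∨ (E ∧ Q) = False
      (¬H ∨ ¬V) ↔ ¬V = False
        ¬H ∨ ¬V = True
          ¬H = True
          ¬V = False
        ¬V = False
      E ∧ Q = False
The formula evaluates to True.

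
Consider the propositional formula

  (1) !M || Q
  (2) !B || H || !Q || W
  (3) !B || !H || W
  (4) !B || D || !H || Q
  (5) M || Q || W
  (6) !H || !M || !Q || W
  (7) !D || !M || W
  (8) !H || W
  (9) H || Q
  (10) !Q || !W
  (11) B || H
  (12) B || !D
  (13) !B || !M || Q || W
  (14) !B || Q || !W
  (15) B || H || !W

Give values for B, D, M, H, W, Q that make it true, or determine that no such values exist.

Set B = False.
  then (B || H) forces H = True.
  then (B || !D) forces D = False.
  then (!H || W) forces W = True.
  then (!Q || !W) forces Q = False.
  then (!M || Q) forces M = False.
All clauses satisfied.

B = False, D = False, M = False, H = True, W = True, Q = False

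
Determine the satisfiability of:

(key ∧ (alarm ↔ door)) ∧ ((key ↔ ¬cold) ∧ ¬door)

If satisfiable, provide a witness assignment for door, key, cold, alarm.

door=F, key=T, cold=F, alarm=F

  key ∧ (alarm ↔ door) = True
    alarm ↔ door = True
  (key ↔ ¬cold) ∧ ¬door = True
    key ↔ ¬cold = True
      ¬cold = True
    ¬door = True
Both conjuncts True, so the formula holds.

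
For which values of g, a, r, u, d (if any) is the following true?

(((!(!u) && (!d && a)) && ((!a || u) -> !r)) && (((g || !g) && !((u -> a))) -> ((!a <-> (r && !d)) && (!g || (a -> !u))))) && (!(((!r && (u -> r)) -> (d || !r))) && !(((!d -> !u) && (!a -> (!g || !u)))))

The conjunct !(((!r && (u -> r)) -> (d || !r))) is unsatisfiable on its own:
  r=F, u=F, d=F: evaluates to False.
  r=F, u=F, d=T: evaluates to False.
  r=F, u=T, d=F: evaluates to False.
  r=F, u=T, d=T: evaluates to False.
  r=T, u=F, d=F: evaluates to False.
  r=T, u=F, d=T: evaluates to False.
  r=T, u=T, d=F: evaluates to False.
  r=T, u=T, d=T: evaluates to False.
So the whole conjunction is unsatisfiable.

Unsatisfiable — no assignment works.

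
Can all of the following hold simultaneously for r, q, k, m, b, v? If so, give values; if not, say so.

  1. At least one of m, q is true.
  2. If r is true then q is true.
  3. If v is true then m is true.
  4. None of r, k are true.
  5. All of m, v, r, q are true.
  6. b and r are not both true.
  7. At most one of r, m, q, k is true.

UNSATISFIABLE

Case r = True:
  Constraint (4) is violated (r=T) — contradiction.
Case r = False:
  Constraint (5) is violated (r=F) — contradiction.
Both cases fail — unsatisfiable.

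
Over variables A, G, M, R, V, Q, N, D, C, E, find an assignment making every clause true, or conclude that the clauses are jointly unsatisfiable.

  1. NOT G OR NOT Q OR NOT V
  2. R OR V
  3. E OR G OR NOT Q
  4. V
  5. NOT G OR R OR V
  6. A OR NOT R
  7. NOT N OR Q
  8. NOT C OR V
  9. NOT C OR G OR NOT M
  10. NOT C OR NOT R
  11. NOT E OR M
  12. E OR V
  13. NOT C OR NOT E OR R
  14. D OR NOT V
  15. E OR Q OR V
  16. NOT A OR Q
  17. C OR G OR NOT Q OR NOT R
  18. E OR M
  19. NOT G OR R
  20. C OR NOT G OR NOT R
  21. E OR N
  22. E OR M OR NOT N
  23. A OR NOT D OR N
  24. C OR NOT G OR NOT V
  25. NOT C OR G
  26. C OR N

A: False; G: False; M: True; R: False; V: True; Q: True; N: True; D: True; C: False; E: True

Unit clause (V) forces V = True.
In (D OR NOT V) only D is left, so D = True.
Set A = False.
  then (A OR NOT R) forces R = False.
  then (NOT G OR R) forces G = False.
  then (A OR NOT D OR N) forces N = True.
  then (NOT C OR G) forces C = False.
  then (NOT N OR Q) forces Q = True.
  then (E OR G OR NOT Q) forces E = True.
  then (NOT E OR M) forces M = True.
All clauses satisfied.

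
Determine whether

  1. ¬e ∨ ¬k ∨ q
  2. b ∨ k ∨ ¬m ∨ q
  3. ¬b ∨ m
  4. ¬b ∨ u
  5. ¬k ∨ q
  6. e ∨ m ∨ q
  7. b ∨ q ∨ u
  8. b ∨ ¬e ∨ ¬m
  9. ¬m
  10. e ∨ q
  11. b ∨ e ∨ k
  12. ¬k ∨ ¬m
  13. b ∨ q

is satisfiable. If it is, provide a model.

Unit clause (¬m) forces m = False.
In (¬b ∨ m) only ¬b is left, so b = False.
In (b ∨ q) only q is left, so q = True.
Set k = True.
Set u = True.
Set e = False.
All clauses satisfied.

k: True, u: True, m: False, e: False, b: False, q: True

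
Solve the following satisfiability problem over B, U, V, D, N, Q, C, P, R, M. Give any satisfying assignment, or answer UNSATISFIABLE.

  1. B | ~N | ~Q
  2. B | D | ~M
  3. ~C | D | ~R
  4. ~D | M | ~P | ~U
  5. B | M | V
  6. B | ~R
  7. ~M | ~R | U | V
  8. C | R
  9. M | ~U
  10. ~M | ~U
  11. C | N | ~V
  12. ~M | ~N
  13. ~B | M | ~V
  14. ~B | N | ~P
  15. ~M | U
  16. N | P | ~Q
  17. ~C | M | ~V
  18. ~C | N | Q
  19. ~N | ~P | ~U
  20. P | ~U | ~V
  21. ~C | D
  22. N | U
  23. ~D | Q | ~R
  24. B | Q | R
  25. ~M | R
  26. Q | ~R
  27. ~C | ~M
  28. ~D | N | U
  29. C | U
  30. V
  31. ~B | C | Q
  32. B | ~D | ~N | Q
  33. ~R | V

Unsatisfiable — no assignment works.

Case U = True:
  (M | ~U) forces M = True.
  Clause (~M | ~U) is falsified — contradiction.
Case U = False:
  (~M | U) forces M = False.
  (N | U) forces N = True.
  (C | U) forces C = True.
  (~C | M | ~V) forces V = False.
  Clause (V) is falsified — contradiction.
Both cases fail, so the formula is unsatisfiable.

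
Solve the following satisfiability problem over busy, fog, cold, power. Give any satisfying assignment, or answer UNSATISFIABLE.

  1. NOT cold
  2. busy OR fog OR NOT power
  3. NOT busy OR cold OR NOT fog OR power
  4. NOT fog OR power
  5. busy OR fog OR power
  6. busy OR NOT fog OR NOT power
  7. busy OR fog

Unit clause (NOT cold) forces cold = False.
Try busy = False:
  (busy OR fog) forces fog = True.
  (NOT fog OR power) forces power = True.
  clause (busy OR NOT fog OR NOT power) is falsified — backtrack.
So busy = True.
Set fog = False.
Set power = True.
Check each clause:
  (NOT cold): NOT cold holds.
  (busy OR fog OR NOT power): busy holds.
  (NOT busy OR cold OR NOT fog OR power): NOT fog holds.
  (NOT fog OR power): NOT fog holds.
  (busy OR fog OR power): busy holds.
  (busy OR NOT fog OR NOT power): busy holds.
  (busy OR fog): busy holds.
All clauses satisfied.

busy = True, fog = False, cold = False, power = True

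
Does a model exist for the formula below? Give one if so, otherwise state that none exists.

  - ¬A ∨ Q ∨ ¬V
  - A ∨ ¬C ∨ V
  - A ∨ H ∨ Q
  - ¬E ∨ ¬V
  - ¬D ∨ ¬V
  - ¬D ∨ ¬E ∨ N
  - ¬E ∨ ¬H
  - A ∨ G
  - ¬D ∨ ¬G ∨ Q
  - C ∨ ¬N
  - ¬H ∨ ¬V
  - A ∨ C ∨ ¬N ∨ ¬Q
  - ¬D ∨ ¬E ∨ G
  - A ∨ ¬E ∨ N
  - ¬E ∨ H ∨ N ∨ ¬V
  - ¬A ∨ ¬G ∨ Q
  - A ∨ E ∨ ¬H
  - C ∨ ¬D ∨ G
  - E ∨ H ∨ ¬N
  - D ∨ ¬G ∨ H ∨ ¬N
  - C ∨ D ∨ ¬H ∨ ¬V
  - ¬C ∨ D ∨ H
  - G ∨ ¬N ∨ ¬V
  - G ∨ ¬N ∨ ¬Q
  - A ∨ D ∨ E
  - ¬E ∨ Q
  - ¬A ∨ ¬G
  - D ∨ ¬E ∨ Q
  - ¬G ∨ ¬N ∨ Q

H = True, V = False, G = False, A = True, D = False, C = True, N = False, Q = False, E = False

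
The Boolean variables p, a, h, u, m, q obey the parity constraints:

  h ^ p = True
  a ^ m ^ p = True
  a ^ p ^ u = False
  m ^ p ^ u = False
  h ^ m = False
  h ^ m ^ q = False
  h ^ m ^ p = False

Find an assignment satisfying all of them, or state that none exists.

Adding constraints 2, 3, 4, 5, 7 mod 2: every variable appears an even number of times on the left, so the left side is 0.
But the right sides sum to 1 (mod 2). 0 ≠ 1 — the system is inconsistent.

Unsatisfiable — no assignment works.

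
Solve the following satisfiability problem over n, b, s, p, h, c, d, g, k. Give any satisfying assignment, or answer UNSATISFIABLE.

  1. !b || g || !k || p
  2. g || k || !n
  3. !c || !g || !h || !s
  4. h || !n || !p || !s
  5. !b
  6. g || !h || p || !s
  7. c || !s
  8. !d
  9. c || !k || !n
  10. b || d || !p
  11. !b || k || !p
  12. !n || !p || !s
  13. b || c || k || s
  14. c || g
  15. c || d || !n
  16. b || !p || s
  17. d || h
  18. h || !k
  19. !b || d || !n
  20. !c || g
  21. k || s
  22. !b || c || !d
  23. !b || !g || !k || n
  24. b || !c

Unit clause (!b) forces b = False.
Unit clause (!d) forces d = False.
In (b || d || !p) only !p is left, so p = False.
In (d || h) only h is left, so h = True.
In (b || !c) only !c is left, so c = False.
In (c || !s) only !s is left, so s = False.
In (b || c || k || s) only k is left, so k = True.
In (c || g) only g is left, so g = True.
In (c || d || !n) only !n is left, so n = False.
All clauses satisfied.

n: False, b: False, s: False, p: False, h: True, c: False, d: False, g: True, k: True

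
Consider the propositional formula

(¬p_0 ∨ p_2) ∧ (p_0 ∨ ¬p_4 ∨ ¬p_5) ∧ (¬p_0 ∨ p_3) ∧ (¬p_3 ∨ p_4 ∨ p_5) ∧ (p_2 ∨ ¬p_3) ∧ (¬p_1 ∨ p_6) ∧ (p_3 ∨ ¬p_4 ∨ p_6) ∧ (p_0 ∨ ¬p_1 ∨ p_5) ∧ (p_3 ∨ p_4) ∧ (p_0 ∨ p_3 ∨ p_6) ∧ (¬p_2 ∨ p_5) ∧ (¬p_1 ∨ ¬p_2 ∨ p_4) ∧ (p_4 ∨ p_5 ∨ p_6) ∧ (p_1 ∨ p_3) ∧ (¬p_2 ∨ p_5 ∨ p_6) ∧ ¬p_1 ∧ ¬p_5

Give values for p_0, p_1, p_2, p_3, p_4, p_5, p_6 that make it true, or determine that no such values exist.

Case p_1 = True:
  Clause (¬p_1) is falsified — contradiction.
Case p_1 = False:
  (p_1 ∨ p_3) forces p_3 = True.
  (p_2 ∨ ¬p_3) forces p_2 = True.
  (¬p_2 ∨ p_5) forces p_5 = True.
  Clause (¬p_5) is falsified — contradiction.
Both cases fail, so the formula is unsatisfiable.

No satisfying assignment exists.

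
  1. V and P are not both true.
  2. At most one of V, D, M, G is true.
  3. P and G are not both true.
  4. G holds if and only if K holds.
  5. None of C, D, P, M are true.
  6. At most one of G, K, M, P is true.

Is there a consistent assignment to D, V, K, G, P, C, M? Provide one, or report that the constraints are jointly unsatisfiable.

D = False, V = True, K = False, G = False, P = False, C = False, M = False

  (1) V=T, P=F — not both ✓
  (2) {V, D, M, G}: 1 true — at most one ✓
  (3) P=F, G=F — not both ✓
  (4) G=F, K=F — same ✓
  (5) {C, D, P, M}: 0 true — none ✓
  (6) {G, K, M, P}: 0 true — at most one ✓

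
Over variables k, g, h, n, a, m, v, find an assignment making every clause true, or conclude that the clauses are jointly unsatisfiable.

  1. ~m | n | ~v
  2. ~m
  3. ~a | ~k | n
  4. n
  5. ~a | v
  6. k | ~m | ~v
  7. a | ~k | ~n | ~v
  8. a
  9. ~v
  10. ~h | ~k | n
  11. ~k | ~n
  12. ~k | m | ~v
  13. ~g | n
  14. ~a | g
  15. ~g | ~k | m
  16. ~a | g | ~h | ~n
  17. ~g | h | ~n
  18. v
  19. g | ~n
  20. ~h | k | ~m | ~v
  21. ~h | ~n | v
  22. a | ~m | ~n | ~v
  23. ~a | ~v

The formula is unsatisfiable.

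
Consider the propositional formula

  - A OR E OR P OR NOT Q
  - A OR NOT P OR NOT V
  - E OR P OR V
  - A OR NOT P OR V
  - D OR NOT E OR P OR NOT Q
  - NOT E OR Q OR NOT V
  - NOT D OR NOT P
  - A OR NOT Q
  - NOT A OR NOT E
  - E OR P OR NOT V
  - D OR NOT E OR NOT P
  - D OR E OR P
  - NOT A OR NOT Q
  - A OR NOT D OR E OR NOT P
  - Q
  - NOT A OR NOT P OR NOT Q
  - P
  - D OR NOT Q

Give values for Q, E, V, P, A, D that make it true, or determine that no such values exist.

Case Q = True:
  (A OR NOT Q) forces A = True.
  Clause (NOT A OR NOT Q) is falsified — contradiction.
Case Q = False:
  Clause (Q) is falsified — contradiction.
Both cases fail, so the formula is unsatisfiable.

No satisfying assignment exists.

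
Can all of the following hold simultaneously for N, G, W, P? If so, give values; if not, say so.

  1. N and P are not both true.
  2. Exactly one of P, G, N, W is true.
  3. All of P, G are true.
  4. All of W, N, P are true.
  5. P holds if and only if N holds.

Case N = True:
  (1) with N=T forces P = False.
  Constraint (3) is violated (P=F) — contradiction.
Case N = False:
  Constraint (4) is violated (N=F) — contradiction.
Both cases fail — unsatisfiable.

Unsatisfiable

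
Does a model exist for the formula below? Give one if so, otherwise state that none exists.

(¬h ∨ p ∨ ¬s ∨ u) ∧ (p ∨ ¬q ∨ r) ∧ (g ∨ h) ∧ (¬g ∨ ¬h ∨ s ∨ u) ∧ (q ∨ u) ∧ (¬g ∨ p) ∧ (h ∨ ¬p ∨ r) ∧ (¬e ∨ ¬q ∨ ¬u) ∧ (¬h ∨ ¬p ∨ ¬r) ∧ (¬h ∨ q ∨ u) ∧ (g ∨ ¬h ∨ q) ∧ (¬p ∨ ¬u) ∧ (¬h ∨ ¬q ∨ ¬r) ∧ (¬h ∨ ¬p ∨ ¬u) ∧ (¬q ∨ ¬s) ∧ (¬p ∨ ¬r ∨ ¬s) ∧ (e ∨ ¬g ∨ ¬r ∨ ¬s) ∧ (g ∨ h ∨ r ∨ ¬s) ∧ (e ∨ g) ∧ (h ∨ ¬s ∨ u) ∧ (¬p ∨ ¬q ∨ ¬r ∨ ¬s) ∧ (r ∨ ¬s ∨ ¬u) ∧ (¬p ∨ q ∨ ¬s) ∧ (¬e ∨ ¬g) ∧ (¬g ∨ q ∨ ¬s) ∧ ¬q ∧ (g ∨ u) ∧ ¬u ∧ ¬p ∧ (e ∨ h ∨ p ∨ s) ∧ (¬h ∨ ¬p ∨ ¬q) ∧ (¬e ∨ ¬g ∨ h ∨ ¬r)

Case u = True:
  Clause (¬u) is falsified — contradiction.
Case u = False:
  (q ∨ u) forces q = True.
  Clause (¬q) is falsified — contradiction.
Both cases fail, so the formula is unsatisfiable.

No satisfying assignment exists.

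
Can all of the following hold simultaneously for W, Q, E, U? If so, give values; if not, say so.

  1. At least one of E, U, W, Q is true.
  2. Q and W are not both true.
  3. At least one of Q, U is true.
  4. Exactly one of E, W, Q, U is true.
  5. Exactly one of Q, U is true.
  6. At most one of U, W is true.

W: False; Q: False; E: False; U: True

  (1) {E, U, W, Q}: 1 true — at least one ✓
  (2) Q=F, W=F — not both ✓
  (3) {Q, U}: 1 true — at least one ✓
  (4) {E, W, Q, U}: 1 true — exactly one ✓
  (5) {Q, U}: 1 true — exactly one ✓
  (6) {U, W}: 1 true — at most one ✓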